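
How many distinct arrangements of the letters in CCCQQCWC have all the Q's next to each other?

42

Treat the 2 copies of Q as a single block. The multiset to arrange is then {QQ, C, C, C, C, C, W}, 7 items in all.
That gives (7)!/(5!) = 42 arrangements.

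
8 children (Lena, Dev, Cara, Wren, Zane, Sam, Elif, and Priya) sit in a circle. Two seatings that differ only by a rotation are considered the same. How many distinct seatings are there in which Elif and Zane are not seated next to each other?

Without the restriction there are (7)! = 5040 seatings.
Those with Elif next to Zane: fuse the pair into one unit and seat 7 units around a circle — 2·(6)! = 1440.
Subtracting, 5040 − 1440 = 3600.

3600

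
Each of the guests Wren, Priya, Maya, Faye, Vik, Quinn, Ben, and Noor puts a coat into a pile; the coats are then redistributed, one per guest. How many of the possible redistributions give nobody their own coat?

14833

This is the derangement count D_8: permutations of 8 items with no fixed point.
By inclusion–exclusion this is Σ_{j=0}^{8} (−1)^j C(8,j)·(8−j)!.
Computing: 40320 − 40320 + 20160 − 6720 + 1680 − 336 + 56 − 8 + 1 = 14833.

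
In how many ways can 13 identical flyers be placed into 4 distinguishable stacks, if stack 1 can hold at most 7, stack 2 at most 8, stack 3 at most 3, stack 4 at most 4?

By stars and bars, unrestricted non-negative solutions to x_1+…+x_4 = 13 number C(13+3,3) = 560.
Subtract solutions that violate a single cap (substitute x_i' = x_i − (cap_i+1)): x_1 ≥ 8 gives C(8,3) = 56; x_2 ≥ 9 gives C(7,3) = 35; x_3 ≥ 4 gives C(12,3) = 220; x_4 ≥ 5 gives C(11,3) = 165. Together 476.
Add back pairs where two caps are both exceeded: 0 + 4 + 1 + 1 + 0 + 35 = 41.
By inclusion–exclusion the count is 560 − 476 + 41 = 125.

125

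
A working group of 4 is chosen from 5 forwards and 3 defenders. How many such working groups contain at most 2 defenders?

Split by how many defenders are chosen (0 through 2).
Sum: C(3,0)·C(5,4) + C(3,1)·C(5,3) + C(3,2)·C(5,2) = 5 + 30 + 30 = 65.

65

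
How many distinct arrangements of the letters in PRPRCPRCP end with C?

Fix C in the last position and arrange the remaining 8 letters.
Those 8 letters have P appearing 4 times and R appearing 3 times, giving (8)!/(4!·3!) = 280.

280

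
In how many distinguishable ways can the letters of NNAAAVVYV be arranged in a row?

5040

The 9 letters of NNAAAVVYV have repeats: A appearing 3 times, N appearing twice, and V appearing 3 times.
The number of distinct arrangements is 9!/(3!·3!·2!) = 362880/72 = 5040.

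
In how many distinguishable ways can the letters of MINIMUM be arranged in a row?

Letter multiplicities in MINIMUM: I×2, M×3, N×1, U×1.
Dividing 7! = 5040 by 3!·2! = 12 for the repeated letters gives 420.

420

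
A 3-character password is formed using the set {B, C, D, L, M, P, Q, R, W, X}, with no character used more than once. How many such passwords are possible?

720

This is a permutation of 3 out of 10: P(10,3) = 10!/7!.
That product is 10 × 9 × 8 = 720.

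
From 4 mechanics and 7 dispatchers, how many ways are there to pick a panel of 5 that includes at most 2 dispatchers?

91

Split by how many dispatchers are chosen (0 through 2).
Sum: C(7,0)·C(4,5) + C(7,1)·C(4,4) + C(7,2)·C(4,3) = 0 + 7 + 84 = 91.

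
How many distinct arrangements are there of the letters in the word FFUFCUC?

210

Letter multiplicities in FFUFCUC: C×2, F×3, U×2.
So there are 7! / (3!·2!·2!) = 210 distinguishable arrangements.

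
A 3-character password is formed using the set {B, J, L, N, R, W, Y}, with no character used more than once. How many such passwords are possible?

With no repetition, fill the 3 characters in order: 7 choices, then 6, down to 5.
7 × 6 × 5 = 210.

210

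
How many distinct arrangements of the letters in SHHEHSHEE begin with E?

Fix E in the first position and arrange the remaining 8 letters.
Those 8 letters have E appearing twice, H appearing 4 times, and S appearing twice, giving (8)!/(4!·2!·2!) = 420.

420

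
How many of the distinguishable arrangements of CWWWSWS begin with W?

Fix W in the first position and arrange the remaining 6 letters.
Those 6 letters have S appearing twice and W appearing 3 times, giving (6)!/(3!·2!) = 60.

60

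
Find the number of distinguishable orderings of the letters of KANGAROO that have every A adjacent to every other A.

Treat the 2 copies of A as a single block. The multiset to arrange is then {AA, G, K, N, O, O, R}, 7 items in all.
That gives (7)!/(2!) = 2520 arrangements.

2520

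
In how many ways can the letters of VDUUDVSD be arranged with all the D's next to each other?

180

Treat the 3 copies of D as a single block. The multiset to arrange is then {DDD, S, U, U, V, V}, 6 items in all.
That gives (6)!/(2!·2!) = 180 arrangements.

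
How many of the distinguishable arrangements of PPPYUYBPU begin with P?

1680

Fix P in the first position and arrange the remaining 8 letters.
Those 8 letters have P appearing 3 times, U appearing twice, and Y appearing twice, giving (8)!/(3!·2!·2!) = 1680.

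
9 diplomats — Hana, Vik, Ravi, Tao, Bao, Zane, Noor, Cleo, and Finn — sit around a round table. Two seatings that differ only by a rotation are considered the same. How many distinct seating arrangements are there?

Around a circle, 9 distinct people have 9!/9 = (8)! = 40320 rotationally distinct seatings.

40320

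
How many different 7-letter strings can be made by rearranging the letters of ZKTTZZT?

ZKTTZZT has 7 letters with T appearing 3 times and Z appearing 3 times.
Dividing 7! = 5040 by 3!·3! = 36 for the repeated letters gives 140.

140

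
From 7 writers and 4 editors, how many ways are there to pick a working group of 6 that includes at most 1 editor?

91

Split by how many editors are chosen (0 through 1).
Sum: C(4,0)·C(7,6) + C(4,1)·C(7,5) = 7 + 84 = 91.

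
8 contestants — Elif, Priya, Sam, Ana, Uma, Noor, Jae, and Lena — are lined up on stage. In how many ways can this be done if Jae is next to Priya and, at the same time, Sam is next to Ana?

2880

Treat {Jae,Priya} as one block (2 orders) and {Sam,Ana} as another (2 orders).
That leaves 6 units to arrange: 2 × 2 × 6! = 4 × 720 = 2880.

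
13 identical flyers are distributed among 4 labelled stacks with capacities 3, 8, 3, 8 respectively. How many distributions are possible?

Ignoring the caps, the number of non-negative solutions to x_1+…+x_4 = 13 is C(16,3) = 560.
Subtract solutions that violate a single cap (substitute x_i' = x_i − (cap_i+1)): x_1 ≥ 4 gives C(12,3) = 220; x_2 ≥ 9 gives C(7,3) = 35; x_3 ≥ 4 gives C(12,3) = 220; x_4 ≥ 9 gives C(7,3) = 35. Together 510.
Add back pairs where two caps are both exceeded: 1 + 56 + 1 + 1 + 0 + 1 = 60.
By inclusion–exclusion the count is 560 − 510 + 60 = 110.

110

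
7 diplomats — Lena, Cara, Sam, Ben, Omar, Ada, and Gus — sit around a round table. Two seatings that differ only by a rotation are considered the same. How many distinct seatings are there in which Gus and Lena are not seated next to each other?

480

Without the restriction there are (6)! = 720 seatings.
Those with Gus next to Lena: fuse the pair into one unit and seat 6 units around a circle — 2·(5)! = 240.
Subtracting, 720 − 240 = 480.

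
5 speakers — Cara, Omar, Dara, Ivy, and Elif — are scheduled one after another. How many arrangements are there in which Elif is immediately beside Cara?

48

Glue Elif and Cara into one block (2 internal orders), leaving 4 units to arrange in a row.
So the count is 2·(4)! = 48.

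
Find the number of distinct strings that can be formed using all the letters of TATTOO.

TATTOO has 6 letters with O appearing twice and T appearing 3 times.
So there are 6! / (3!·2!) = 60 distinguishable arrangements.

60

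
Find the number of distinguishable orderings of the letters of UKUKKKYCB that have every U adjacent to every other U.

1680

Treat the 2 copies of U as a single block. The multiset to arrange is then {UU, B, C, K, K, K, K, Y}, 8 items in all.
That gives (8)!/(4!) = 1680 arrangements.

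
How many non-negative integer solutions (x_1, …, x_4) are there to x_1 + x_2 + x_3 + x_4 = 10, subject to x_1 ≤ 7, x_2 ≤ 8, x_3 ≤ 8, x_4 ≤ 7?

Without the upper bounds there are C(13,3) = 286 ways to split 10 among 4 variables.
Subtract solutions that violate a single cap (substitute x_i' = x_i − (cap_i+1)): x_1 ≥ 8 gives C(5,3) = 10; x_2 ≥ 9 gives C(4,3) = 4; x_3 ≥ 9 gives C(4,3) = 4; x_4 ≥ 8 gives C(5,3) = 10. Together 28.
No two caps can be exceeded simultaneously, so the pair terms are all 0.
By inclusion–exclusion the count is 286 − 28 + 0 = 258.

258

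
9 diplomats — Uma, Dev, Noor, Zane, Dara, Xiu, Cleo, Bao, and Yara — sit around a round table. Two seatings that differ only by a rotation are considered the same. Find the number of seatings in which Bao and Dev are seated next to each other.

10080

Glue Bao and Dev into a block (2 internal orders). Seating 8 units around a circle gives (7)! arrangements.
So 2 × (7)! = 2 × 5040 = 10080.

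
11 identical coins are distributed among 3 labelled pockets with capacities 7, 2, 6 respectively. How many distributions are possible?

Without the upper bounds there are C(13,2) = 78 ways to split 11 among 3 pockets.
Subtract solutions that violate a single cap (substitute x_i' = x_i − (cap_i+1)): x_1 ≥ 8 gives C(5,2) = 10; x_2 ≥ 3 gives C(10,2) = 45; x_3 ≥ 7 gives C(6,2) = 15. Together 70.
Add back pairs where two caps are both exceeded: 1 + 0 + 3 = 4.
By inclusion–exclusion the count is 78 − 70 + 4 = 12.

12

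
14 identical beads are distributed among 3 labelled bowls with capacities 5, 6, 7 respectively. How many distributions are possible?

15

Without the upper bounds there are C(16,2) = 120 ways to split 14 among 3 bowls.
Subtract solutions that violate a single cap (substitute x_i' = x_i − (cap_i+1)): x_1 ≥ 6 gives C(10,2) = 45; x_2 ≥ 7 gives C(9,2) = 36; x_3 ≥ 8 gives C(8,2) = 28. Together 109.
Add back pairs where two caps are both exceeded: 3 + 1 + 0 = 4.
By inclusion–exclusion the count is 120 − 109 + 4 = 15.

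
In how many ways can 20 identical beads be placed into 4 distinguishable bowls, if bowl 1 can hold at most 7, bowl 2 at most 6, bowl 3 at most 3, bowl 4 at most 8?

34

Ignoring the caps, the number of non-negative solutions to x_1+…+x_4 = 20 is C(23,3) = 1771.
Subtract solutions that violate a single cap (substitute x_i' = x_i − (cap_i+1)): x_1 ≥ 8 gives C(15,3) = 455; x_2 ≥ 7 gives C(16,3) = 560; x_3 ≥ 4 gives C(19,3) = 969; x_4 ≥ 9 gives C(14,3) = 364. Together 2348.
Add back pairs where two caps are both exceeded: 56 + 165 + 20 + 220 + 35 + 120 = 616.
Subtract triples: 4 + 0 + 0 + 1 = 5.
By inclusion–exclusion the count is 1771 − 2348 + 616 − 5 = 34.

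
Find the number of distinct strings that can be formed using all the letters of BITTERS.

Letter multiplicities in BITTERS: B×1, E×1, I×1, R×1, S×1, T×2.
The number of distinct arrangements is 7!/(2!) = 5040/2 = 2520.

2520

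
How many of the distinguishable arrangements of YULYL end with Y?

12

With the last slot taken by Y, it remains to arrange the other 4 letters (ULYL).
Those 4 letters have L appearing twice, giving (4)!/(2!) = 12.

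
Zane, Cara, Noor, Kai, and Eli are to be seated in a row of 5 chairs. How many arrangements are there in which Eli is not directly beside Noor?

72

There are 5! = 120 arrangements in all. If Eli and Noor are adjacent, merging them into one block gives 2·(4)! = 48 arrangements.
Complementary counting: 120 − 48 = 72.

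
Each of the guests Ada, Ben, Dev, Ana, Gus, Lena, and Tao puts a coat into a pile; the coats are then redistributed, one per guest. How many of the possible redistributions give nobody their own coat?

1854

This is the derangement count D_7: permutations of 7 items with no fixed point.
By inclusion–exclusion this is Σ_{j=0}^{7} (−1)^j C(7,j)·(7−j)!.
Computing: 5040 − 5040 + 2520 − 840 + 210 − 42 + 7 − 1 = 1854.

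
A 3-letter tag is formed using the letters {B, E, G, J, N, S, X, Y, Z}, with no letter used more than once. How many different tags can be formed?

Choose and order 3 of the 9 symbols: the first letter has 9 options, the next 8, then 7.
9 × 8 × 7 = 504.

504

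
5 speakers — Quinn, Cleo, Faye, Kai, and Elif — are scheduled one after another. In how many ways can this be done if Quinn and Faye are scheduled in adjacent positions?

48

Place the 3 others and the Quinn-Faye pair as 4 objects in a line; the pair has 2 internal arrangements.
That gives 2 × 4! = 2 × 24 = 48.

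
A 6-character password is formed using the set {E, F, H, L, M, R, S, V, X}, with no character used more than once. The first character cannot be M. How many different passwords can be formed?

The first character has 9−1 = 8 choices (anything except M).
The remaining 5 characters are filled from the other 8 symbols without repetition: 8 × 7 × 6 × 5 × 4 = 6720.
Total: 8 × 6720 = 53760.

53760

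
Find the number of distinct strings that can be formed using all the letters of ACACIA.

60

ACACIA has 6 letters with A appearing 3 times and C appearing twice.
So there are 6! / (3!·2!) = 60 distinguishable arrangements.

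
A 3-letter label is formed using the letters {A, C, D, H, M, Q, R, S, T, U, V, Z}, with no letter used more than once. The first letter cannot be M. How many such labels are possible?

The first letter has 12−1 = 11 choices (anything except M).
The remaining 2 letters are filled from the other 11 symbols without repetition: 11 × 10 = 110.
Total: 11 × 110 = 1210.

1210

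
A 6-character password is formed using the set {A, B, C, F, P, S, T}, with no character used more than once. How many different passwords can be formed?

5040

With no repetition, fill the 6 characters in order: 7 choices, then 6, down to 2.
7 × 6 × 5 × 4 × 3 × 2 = 5040.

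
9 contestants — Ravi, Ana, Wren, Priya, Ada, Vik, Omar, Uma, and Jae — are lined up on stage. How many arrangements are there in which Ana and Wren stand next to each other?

80640

Glue Ana and Wren into one block (2 internal orders), leaving 8 units to arrange in a row.
That gives 2 × 8! = 2 × 40320 = 80640.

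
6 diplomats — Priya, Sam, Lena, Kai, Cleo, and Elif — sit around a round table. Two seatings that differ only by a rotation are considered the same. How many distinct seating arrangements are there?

Around a circle, 6 distinct people have 6!/6 = (5)! = 120 rotationally distinct seatings.

120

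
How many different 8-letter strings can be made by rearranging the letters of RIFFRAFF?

Letter multiplicities in RIFFRAFF: A×1, F×4, I×1, R×2.
The number of distinct arrangements is 8!/(4!·2!) = 40320/48 = 840.

840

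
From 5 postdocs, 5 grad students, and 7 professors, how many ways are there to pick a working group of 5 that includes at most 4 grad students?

6187

Split by how many grad students are chosen (0 through 4).
Sum: C(5,0)·C(12,5) + C(5,1)·C(12,4) + C(5,2)·C(12,3) + C(5,3)·C(12,2) + C(5,4)·C(12,1) = 792 + 2475 + 2200 + 660 + 60 = 6187.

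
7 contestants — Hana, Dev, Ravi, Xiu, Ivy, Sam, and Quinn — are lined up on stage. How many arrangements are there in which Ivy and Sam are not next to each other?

3600

Of the 7! = 5040 arrangements, those with Ivy and Sam adjacent number 2 × 6! = 1440 (treat the pair as a block with 2 internal orders).
So 5040 − 1440 = 3600 arrangements keep them apart.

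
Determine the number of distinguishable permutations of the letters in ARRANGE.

The 7 letters of ARRANGE have repeats: A appearing twice and R appearing twice.
Dividing 7! = 5040 by 2!·2! = 4 for the repeated letters gives 1260.

1260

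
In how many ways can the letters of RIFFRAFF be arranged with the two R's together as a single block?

210

Treat the 2 copies of R as a single block. The multiset to arrange is then {RR, A, F, F, F, F, I}, 7 items in all.
That gives (7)!/(4!) = 210 arrangements.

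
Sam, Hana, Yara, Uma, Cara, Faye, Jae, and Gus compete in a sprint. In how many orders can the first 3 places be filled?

This is an ordered selection of 3 from 8: P(8,3).
That gives 8 × 7 × 6 = 336.

336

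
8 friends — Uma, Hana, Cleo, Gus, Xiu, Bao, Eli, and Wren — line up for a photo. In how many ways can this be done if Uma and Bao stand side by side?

Glue Uma and Bao into one block (2 internal orders), leaving 7 units to arrange in a row.
So the count is 2·(7)! = 10080.

10080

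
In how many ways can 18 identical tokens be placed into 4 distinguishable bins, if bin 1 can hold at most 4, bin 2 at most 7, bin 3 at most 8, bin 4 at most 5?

79

Without the upper bounds there are C(21,3) = 1330 ways to split 18 among 4 bins.
Subtract solutions that violate a single cap (substitute x_i' = x_i − (cap_i+1)): x_1 ≥ 5 gives C(16,3) = 560; x_2 ≥ 8 gives C(13,3) = 286; x_3 ≥ 9 gives C(12,3) = 220; x_4 ≥ 6 gives C(15,3) = 455. Together 1521.
Add back pairs where two caps are both exceeded: 56 + 35 + 120 + 4 + 35 + 20 = 270.
By inclusion–exclusion the count is 1330 − 1521 + 270 = 79.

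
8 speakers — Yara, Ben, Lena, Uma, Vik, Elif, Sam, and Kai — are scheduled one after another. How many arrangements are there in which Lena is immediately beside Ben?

Treat {Lena, Ben} as a single unit. There are 7 units to order, and the pair itself can be ordered 2 ways.
That gives 2 × 7! = 2 × 5040 = 10080.

10080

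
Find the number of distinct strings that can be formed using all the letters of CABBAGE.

1260

CABBAGE has 7 letters with A appearing twice and B appearing twice.
Dividing 7! = 5040 by 2!·2! = 4 for the repeated letters gives 1260.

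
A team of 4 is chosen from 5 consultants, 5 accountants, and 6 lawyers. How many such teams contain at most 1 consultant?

Split by how many consultants are chosen (0 through 1).
Sum: C(5,0)·C(11,4) + C(5,1)·C(11,3) = 330 + 825 = 1155.

1155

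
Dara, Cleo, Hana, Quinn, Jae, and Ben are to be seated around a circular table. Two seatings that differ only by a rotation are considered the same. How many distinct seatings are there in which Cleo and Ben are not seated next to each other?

72

All circular seatings of 6 people number (5)! = 120.
Seatings with Cleo beside Ben: treat them as a block with 2 internal orders, giving 2 × (4)! = 48.
Subtracting, 120 − 48 = 72.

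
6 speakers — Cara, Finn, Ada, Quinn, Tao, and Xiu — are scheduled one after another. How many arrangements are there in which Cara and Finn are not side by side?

Of the 6! = 720 arrangements, those with Cara and Finn adjacent number 2 × 5! = 240 (treat the pair as a block with 2 internal orders).
Complementary counting: 720 − 240 = 480.

480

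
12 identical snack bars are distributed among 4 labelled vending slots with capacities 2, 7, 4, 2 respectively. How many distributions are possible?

Ignoring the caps, the number of non-negative solutions to x_1+…+x_4 = 12 is C(15,3) = 455.
Subtract solutions that violate a single cap (substitute x_i' = x_i − (cap_i+1)): x_1 ≥ 3 gives C(12,3) = 220; x_2 ≥ 8 gives C(7,3) = 35; x_3 ≥ 5 gives C(10,3) = 120; x_4 ≥ 3 gives C(12,3) = 220. Together 595.
Add back pairs where two caps are both exceeded: 4 + 35 + 84 + 0 + 4 + 35 = 162.
Subtract triples: 0 + 0 + 4 + 0 = 4.
By inclusion–exclusion the count is 455 − 595 + 162 − 4 = 18.

18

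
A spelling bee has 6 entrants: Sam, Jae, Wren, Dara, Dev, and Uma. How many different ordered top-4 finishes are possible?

There are 6 choices for 1st place, 5 for 2nd, and so on down to 3 for position 4.
That gives 6 × 5 × 4 × 3 = 360.

360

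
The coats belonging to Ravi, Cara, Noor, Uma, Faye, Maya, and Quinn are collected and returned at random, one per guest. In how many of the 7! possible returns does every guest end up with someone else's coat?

1854

This is the derangement count D_7: permutations of 7 items with no fixed point.
By inclusion–exclusion this is Σ_{j=0}^{7} (−1)^j C(7,j)·(7−j)!.
Computing: 5040 − 5040 + 2520 − 840 + 210 − 42 + 7 − 1 = 1854.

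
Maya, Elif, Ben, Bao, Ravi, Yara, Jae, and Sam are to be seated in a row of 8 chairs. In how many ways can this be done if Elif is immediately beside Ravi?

Place the 6 others and the Elif-Ravi pair as 7 objects in a line; the pair has 2 internal arrangements.
So the count is 2·(7)! = 10080.

10080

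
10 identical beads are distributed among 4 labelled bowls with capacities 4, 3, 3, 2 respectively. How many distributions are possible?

10

Without the upper bounds there are C(13,3) = 286 ways to split 10 among 4 bowls.
Subtract solutions that violate a single cap (substitute x_i' = x_i − (cap_i+1)): x_1 ≥ 5 gives C(8,3) = 56; x_2 ≥ 4 gives C(9,3) = 84; x_3 ≥ 4 gives C(9,3) = 84; x_4 ≥ 3 gives C(10,3) = 120. Together 344.
Add back pairs where two caps are both exceeded: 4 + 4 + 10 + 10 + 20 + 20 = 68.
By inclusion–exclusion the count is 286 − 344 + 68 = 10.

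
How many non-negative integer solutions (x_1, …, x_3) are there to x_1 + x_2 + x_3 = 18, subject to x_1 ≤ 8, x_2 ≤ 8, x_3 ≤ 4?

6

By stars and bars, unrestricted non-negative solutions to x_1+…+x_3 = 18 number C(18+2,2) = 190.
Subtract solutions that violate a single cap (substitute x_i' = x_i − (cap_i+1)): x_1 ≥ 9 gives C(11,2) = 55; x_2 ≥ 9 gives C(11,2) = 55; x_3 ≥ 5 gives C(15,2) = 105. Together 215.
Add back pairs where two caps are both exceeded: 1 + 15 + 15 = 31.
By inclusion–exclusion the count is 190 − 215 + 31 = 6.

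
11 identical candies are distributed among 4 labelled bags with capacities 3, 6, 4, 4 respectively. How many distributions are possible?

66

By stars and bars, unrestricted non-negative solutions to x_1+…+x_4 = 11 number C(11+3,3) = 364.
Subtract solutions that violate a single cap (substitute x_i' = x_i − (cap_i+1)): x_1 ≥ 4 gives C(10,3) = 120; x_2 ≥ 7 gives C(7,3) = 35; x_3 ≥ 5 gives C(9,3) = 84; x_4 ≥ 5 gives C(9,3) = 84. Together 323.
Add back pairs where two caps are both exceeded: 1 + 10 + 10 + 0 + 0 + 4 = 25.
By inclusion–exclusion the count is 364 − 323 + 25 = 66.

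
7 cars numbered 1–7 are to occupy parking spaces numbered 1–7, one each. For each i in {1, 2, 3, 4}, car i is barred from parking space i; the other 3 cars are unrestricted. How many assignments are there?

Let Aᵢ (for 1 ≤ i ≤ 4) be the placements that put car i in its forbidden parking space. Any j of these fix j positions, leaving (7−j)! ways to fill the rest, and there are C(4,j) ways to pick which j.
By inclusion–exclusion, the number of valid placements is Σ_{j=0}^{4} (−1)^j C(4,j)·(7−j)!.
Computing: 5040 − 2880 + 720 − 96 + 6 = 2790.

2790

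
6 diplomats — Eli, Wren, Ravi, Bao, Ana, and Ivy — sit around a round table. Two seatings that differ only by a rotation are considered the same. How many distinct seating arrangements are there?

Seat Eli anywhere (absorbing the rotational symmetry), then permute the other 5: (5)! = 120.

120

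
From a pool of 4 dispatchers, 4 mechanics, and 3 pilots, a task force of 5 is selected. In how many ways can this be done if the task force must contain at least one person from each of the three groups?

Unrestricted: C(11,5) = 462 ways to pick any 5 of the 11.
Selections missing a whole group: no dispatchers → C(7,5) = 21; no mechanics → C(7,5) = 21; no pilots → C(8,5) = 56.
Add back selections omitting two groups (i.e. drawn from a single group): C(4,5) + C(4,5) + C(3,5) = 0.
By inclusion–exclusion: 462 − 98 + 0 = 364.

364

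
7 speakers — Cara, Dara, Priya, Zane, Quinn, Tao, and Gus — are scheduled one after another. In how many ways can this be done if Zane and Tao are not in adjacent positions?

There are 7! = 5040 arrangements in all. If Zane and Tao are adjacent, merging them into one block gives 2·(6)! = 1440 arrangements.
Complementary counting: 5040 − 1440 = 3600.

3600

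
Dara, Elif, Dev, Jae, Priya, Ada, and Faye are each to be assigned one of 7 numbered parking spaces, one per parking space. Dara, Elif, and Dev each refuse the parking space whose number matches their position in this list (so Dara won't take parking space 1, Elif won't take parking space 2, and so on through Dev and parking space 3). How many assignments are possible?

3216

Let Aᵢ (for i ∈ {1, 2, 3}) be the placements that put person i in their forbidden parking space. Any j of these fix j positions, leaving (7−j)! ways to fill the rest, and there are C(3,j) ways to pick which j.
By inclusion–exclusion, the number of valid placements is Σ_{j=0}^{3} (−1)^j C(3,j)·(7−j)!.
Computing: 5040 − 2160 + 360 − 24 = 3216.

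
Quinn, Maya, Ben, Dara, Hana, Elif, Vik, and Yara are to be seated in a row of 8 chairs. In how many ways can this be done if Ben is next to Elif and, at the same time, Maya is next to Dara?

Treat {Ben,Elif} as one block (2 orders) and {Maya,Dara} as another (2 orders).
That leaves 6 units to arrange: 2 × 2 × 6! = 4 × 720 = 2880.

2880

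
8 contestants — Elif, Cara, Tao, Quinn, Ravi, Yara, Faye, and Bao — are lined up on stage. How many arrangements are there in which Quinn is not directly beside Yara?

Of the 8! = 40320 arrangements, those with Quinn and Yara adjacent number 2 × 7! = 10080 (treat the pair as a block with 2 internal orders).
Complementary counting: 40320 − 10080 = 30240.

30240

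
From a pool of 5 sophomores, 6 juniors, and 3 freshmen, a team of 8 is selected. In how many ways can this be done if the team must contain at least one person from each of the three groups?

2828

With no constraint there are C(14,8) = 3003 possible selections.
Subtract selections that omit an entire group: no sophomores → C(9,8) = 9; no juniors → C(8,8) = 1; no freshmen → C(11,8) = 165.
Add back selections omitting two groups (i.e. drawn from a single group): C(5,8) + C(6,8) + C(3,8) = 0.
By inclusion–exclusion: 3003 − 175 + 0 = 2828.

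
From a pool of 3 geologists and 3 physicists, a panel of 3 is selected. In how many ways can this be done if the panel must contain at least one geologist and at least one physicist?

Total 3-person selections from all 6: C(6,3) = 20.
Selections missing a whole group: no geologists → C(3,3) = 1; no physicists → C(3,3) = 1.
Both groups omitted at once is impossible, so 20 − 2 = 18.

18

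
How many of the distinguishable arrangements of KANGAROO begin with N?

1260

Fix N in the first position and arrange the remaining 7 letters.
Those 7 letters have A appearing twice and O appearing twice, giving (7)!/(2!·2!) = 1260.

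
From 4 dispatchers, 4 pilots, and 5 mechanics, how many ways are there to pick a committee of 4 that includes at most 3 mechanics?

710

Split by how many mechanics are chosen (0 through 3).
Sum: C(5,0)·C(8,4) + C(5,1)·C(8,3) + C(5,2)·C(8,2) + C(5,3)·C(8,1) = 70 + 280 + 280 + 80 = 710.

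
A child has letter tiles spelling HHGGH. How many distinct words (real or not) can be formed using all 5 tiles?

10

Letter multiplicities in HHGGH: G×2, H×3.
The number of distinct arrangements is 5!/(3!·2!) = 120/12 = 10.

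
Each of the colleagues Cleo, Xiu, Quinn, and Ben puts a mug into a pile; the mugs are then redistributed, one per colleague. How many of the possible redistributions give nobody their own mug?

9

This is the derangement count D_4: permutations of 4 items with no fixed point.
By inclusion–exclusion this is Σ_{j=0}^{4} (−1)^j C(4,j)·(4−j)!.
Computing: 24 − 24 + 12 − 4 + 1 = 9.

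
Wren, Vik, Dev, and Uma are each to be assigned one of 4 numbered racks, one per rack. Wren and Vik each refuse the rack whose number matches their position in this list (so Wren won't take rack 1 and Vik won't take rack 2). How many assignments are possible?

Let Aᵢ (for i ∈ {1, 2}) be the placements that put person i in their forbidden rack. Any j of these fix j positions, leaving (4−j)! ways to fill the rest, and there are C(2,j) ways to pick which j.
By inclusion–exclusion, the number of valid placements is Σ_{j=0}^{2} (−1)^j C(2,j)·(4−j)!.
Computing: 24 − 12 + 2 = 14.

14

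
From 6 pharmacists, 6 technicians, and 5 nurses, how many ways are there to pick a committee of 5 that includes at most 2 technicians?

Split by how many technicians are chosen (0 through 2).
Sum: C(6,0)·C(11,5) + C(6,1)·C(11,4) + C(6,2)·C(11,3) = 462 + 1980 + 2475 = 4917.

4917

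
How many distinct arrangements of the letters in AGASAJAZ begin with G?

Fix G in the first position and arrange the remaining 7 letters.
Those 7 letters have A appearing 4 times, giving (7)!/(4!) = 210.

210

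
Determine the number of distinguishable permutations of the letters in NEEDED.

Letter multiplicities in NEEDED: D×2, E×3, N×1.
The number of distinct arrangements is 6!/(3!·2!) = 720/12 = 60.

60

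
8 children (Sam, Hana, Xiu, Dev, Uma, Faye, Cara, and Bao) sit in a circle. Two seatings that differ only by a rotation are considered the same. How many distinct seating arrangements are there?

5040

Fix one person's seat to break rotational symmetry; the remaining 7 people can be arranged in (7)! = 5040 ways.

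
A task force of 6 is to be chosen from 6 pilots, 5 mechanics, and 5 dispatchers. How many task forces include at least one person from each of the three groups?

With no constraint there are C(16,6) = 8008 possible selections.
Selections missing a whole group: no pilots → C(10,6) = 210; no mechanics → C(11,6) = 462; no dispatchers → C(11,6) = 462.
Add back selections omitting two groups (i.e. drawn from a single group): C(6,6) + C(5,6) + C(5,6) = 1.
By inclusion–exclusion: 8008 − 1134 + 1 = 6875.

6875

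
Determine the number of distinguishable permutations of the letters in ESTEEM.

120

ESTEEM has 6 letters with E appearing 3 times.
Dividing 6! = 720 by 3! = 6 for the repeated letters gives 120.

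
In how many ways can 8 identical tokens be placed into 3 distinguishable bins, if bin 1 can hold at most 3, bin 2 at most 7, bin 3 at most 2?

Ignoring the caps, the number of non-negative solutions to x_1+…+x_3 = 8 is C(10,2) = 45.
Subtract solutions that violate a single cap (substitute x_i' = x_i − (cap_i+1)): x_1 ≥ 4 gives C(6,2) = 15; x_2 ≥ 8 gives C(2,2) = 1; x_3 ≥ 3 gives C(7,2) = 21. Together 37.
Add back pairs where two caps are both exceeded: 0 + 3 + 0 = 3.
By inclusion–exclusion the count is 45 − 37 + 3 = 11.

11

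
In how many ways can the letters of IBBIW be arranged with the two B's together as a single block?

12

Treat the 2 copies of B as a single block. The multiset to arrange is then {BB, I, I, W}, 4 items in all.
That gives (4)!/(2!) = 12 arrangements.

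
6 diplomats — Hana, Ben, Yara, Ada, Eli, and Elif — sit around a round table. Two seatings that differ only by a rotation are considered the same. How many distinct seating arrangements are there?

Fix one person's seat to break rotational symmetry; the remaining 5 people can be arranged in (5)! = 120 ways.

120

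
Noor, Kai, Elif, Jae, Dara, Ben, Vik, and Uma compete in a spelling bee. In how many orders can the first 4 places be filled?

There are 8 choices for 1st place, 7 for 2nd, and so on down to 5 for position 4.
That gives 8 × 7 × 6 × 5 = 1680.

1680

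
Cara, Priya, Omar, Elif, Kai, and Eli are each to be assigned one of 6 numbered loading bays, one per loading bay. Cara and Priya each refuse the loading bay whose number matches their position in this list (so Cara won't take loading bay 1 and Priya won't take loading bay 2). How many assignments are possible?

Let Aᵢ (for i ∈ {1, 2}) be the placements that put person i in their forbidden loading bay. Any j of these fix j positions, leaving (6−j)! ways to fill the rest, and there are C(2,j) ways to pick which j.
By inclusion–exclusion, the number of valid placements is Σ_{j=0}^{2} (−1)^j C(2,j)·(6−j)!.
Computing: 720 − 240 + 24 = 504.

504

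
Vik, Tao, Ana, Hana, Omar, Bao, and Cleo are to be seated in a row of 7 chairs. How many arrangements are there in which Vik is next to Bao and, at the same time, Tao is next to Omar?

480

Treat {Vik,Bao} as one block (2 orders) and {Tao,Omar} as another (2 orders).
That leaves 5 units to arrange: 2 × 2 × 5! = 4 × 120 = 480.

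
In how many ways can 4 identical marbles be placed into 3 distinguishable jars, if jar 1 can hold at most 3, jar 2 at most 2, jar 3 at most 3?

10

By stars and bars, unrestricted non-negative solutions to x_1+…+x_3 = 4 number C(4+2,2) = 15.
Subtract solutions that violate a single cap (substitute x_i' = x_i − (cap_i+1)): x_1 ≥ 4 gives C(2,2) = 1; x_2 ≥ 3 gives C(3,2) = 3; x_3 ≥ 4 gives C(2,2) = 1. Together 5.
No two caps can be exceeded simultaneously, so the pair terms are all 0.
By inclusion–exclusion the count is 15 − 5 + 0 = 10.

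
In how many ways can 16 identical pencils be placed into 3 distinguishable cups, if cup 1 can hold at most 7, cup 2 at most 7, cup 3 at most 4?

By stars and bars, unrestricted non-negative solutions to x_1+…+x_3 = 16 number C(16+2,2) = 153.
Subtract solutions that violate a single cap (substitute x_i' = x_i − (cap_i+1)): x_1 ≥ 8 gives C(10,2) = 45; x_2 ≥ 8 gives C(10,2) = 45; x_3 ≥ 5 gives C(13,2) = 78. Together 168.
Add back pairs where two caps are both exceeded: 1 + 10 + 10 = 21.
By inclusion–exclusion the count is 153 − 168 + 21 = 6.

6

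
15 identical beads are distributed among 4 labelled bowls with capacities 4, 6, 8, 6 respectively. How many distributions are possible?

Ignoring the caps, the number of non-negative solutions to x_1+…+x_4 = 15 is C(18,3) = 816.
Subtract solutions that violate a single cap (substitute x_i' = x_i − (cap_i+1)): x_1 ≥ 5 gives C(13,3) = 286; x_2 ≥ 7 gives C(11,3) = 165; x_3 ≥ 9 gives C(9,3) = 84; x_4 ≥ 7 gives C(11,3) = 165. Together 700.
Add back pairs where two caps are both exceeded: 20 + 4 + 20 + 0 + 4 + 0 = 48.
By inclusion–exclusion the count is 816 − 700 + 48 = 164.

164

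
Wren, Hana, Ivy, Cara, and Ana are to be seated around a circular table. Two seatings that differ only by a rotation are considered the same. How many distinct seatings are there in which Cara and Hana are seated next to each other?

12

Glue Cara and Hana into a block (2 internal orders). Seating 4 units around a circle gives (3)! arrangements.
So 2 × (3)! = 2 × 6 = 12.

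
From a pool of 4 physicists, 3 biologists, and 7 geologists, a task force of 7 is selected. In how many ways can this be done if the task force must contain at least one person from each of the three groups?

2982

Unrestricted: C(14,7) = 3432 ways to pick any 7 of the 14.
Subtract selections that omit an entire group: no physicists → C(10,7) = 120; no biologists → C(11,7) = 330; no geologists → C(7,7) = 1.
Add back selections omitting two groups (i.e. drawn from a single group): C(4,7) + C(3,7) + C(7,7) = 1.
By inclusion–exclusion: 3432 − 451 + 1 = 2982.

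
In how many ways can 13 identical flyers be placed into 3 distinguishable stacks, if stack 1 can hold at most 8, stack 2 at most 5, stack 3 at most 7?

33

By stars and bars, unrestricted non-negative solutions to x_1+…+x_3 = 13 number C(13+2,2) = 105.
Subtract solutions that violate a single cap (substitute x_i' = x_i − (cap_i+1)): x_1 ≥ 9 gives C(6,2) = 15; x_2 ≥ 6 gives C(9,2) = 36; x_3 ≥ 8 gives C(7,2) = 21. Together 72.
No two caps can be exceeded simultaneously, so the pair terms are all 0.
By inclusion–exclusion the count is 105 − 72 + 0 = 33.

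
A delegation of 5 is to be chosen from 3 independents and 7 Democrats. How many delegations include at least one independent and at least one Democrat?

231

Unrestricted: C(10,5) = 252 ways to pick any 5 of the 10.
Selections missing a whole group: no independents → C(7,5) = 21; no Democrats → C(3,5) = 0.
Both groups omitted at once is impossible, so 252 − 21 = 231.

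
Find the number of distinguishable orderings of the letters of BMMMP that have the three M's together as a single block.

Treat the 3 copies of M as a single block. The multiset to arrange is then {MMM, B, P}, 3 items in all.
All 3 items are distinct, so there are (3)! = 6 arrangements.

6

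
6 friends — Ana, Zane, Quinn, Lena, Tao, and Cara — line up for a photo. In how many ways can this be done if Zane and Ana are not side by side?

There are 6! = 720 arrangements in all. If Zane and Ana are adjacent, merging them into one block gives 2·(5)! = 240 arrangements.
So 720 − 240 = 480 arrangements keep them apart.

480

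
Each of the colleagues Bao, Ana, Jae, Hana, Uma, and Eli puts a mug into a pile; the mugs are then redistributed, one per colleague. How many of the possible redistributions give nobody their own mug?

265

Count assignments avoiding every fixed point. For any j of the 6 colleagues fixed to their own mug, the other 6−j can be arranged in (6−j)! ways.
By inclusion–exclusion this is Σ_{j=0}^{6} (−1)^j C(6,j)·(6−j)!.
Computing: 720 − 720 + 360 − 120 + 30 − 6 + 1 = 265.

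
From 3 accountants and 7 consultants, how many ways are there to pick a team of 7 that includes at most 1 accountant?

22

Split by how many accountants are chosen (0 through 1).
Sum: C(3,0)·C(7,7) + C(3,1)·C(7,6) = 1 + 21 = 22.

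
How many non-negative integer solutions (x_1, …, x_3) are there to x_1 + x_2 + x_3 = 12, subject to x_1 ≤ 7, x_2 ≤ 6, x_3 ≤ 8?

Ignoring the caps, the number of non-negative solutions to x_1+…+x_3 = 12 is C(14,2) = 91.
Subtract solutions that violate a single cap (substitute x_i' = x_i − (cap_i+1)): x_1 ≥ 8 gives C(6,2) = 15; x_2 ≥ 7 gives C(7,2) = 21; x_3 ≥ 9 gives C(5,2) = 10. Together 46.
No two caps can be exceeded simultaneously, so the pair terms are all 0.
By inclusion–exclusion the count is 91 − 46 + 0 = 45.

45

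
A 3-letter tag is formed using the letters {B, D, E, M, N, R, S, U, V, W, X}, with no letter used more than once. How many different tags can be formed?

990

With no repetition, fill the 3 letters in order: 11 choices, then 10, down to 9.
11 × 10 × 9 = 990.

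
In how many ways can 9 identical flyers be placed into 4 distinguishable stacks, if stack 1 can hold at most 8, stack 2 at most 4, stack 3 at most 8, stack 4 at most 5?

By stars and bars, unrestricted non-negative solutions to x_1+…+x_4 = 9 number C(9+3,3) = 220.
Subtract solutions that violate a single cap (substitute x_i' = x_i − (cap_i+1)): x_1 ≥ 9 gives C(3,3) = 1; x_2 ≥ 5 gives C(7,3) = 35; x_3 ≥ 9 gives C(3,3) = 1; x_4 ≥ 6 gives C(6,3) = 20. Together 57.
No two caps can be exceeded simultaneously, so the pair terms are all 0.
By inclusion–exclusion the count is 220 − 57 + 0 = 163.

163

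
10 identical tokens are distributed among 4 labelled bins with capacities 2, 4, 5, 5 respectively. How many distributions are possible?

58

Without the upper bounds there are C(13,3) = 286 ways to split 10 among 4 bins.
Subtract solutions that violate a single cap (substitute x_i' = x_i − (cap_i+1)): x_1 ≥ 3 gives C(10,3) = 120; x_2 ≥ 5 gives C(8,3) = 56; x_3 ≥ 6 gives C(7,3) = 35; x_4 ≥ 6 gives C(7,3) = 35. Together 246.
Add back pairs where two caps are both exceeded: 10 + 4 + 4 + 0 + 0 + 0 = 18.
By inclusion–exclusion the count is 286 − 246 + 18 = 58.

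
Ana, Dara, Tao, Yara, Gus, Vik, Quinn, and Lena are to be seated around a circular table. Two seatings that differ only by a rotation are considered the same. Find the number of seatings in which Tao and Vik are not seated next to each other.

3600

All circular seatings of 8 people number (7)! = 5040.
Seatings with Tao beside Vik: treat them as a block with 2 internal orders, giving 2 × (6)! = 1440.
Subtracting, 5040 − 1440 = 3600.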